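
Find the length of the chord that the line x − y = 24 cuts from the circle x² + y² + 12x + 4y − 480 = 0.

The distance from (−6, −2) to the line is 28/√2, and r² = 520.
Chord = 2√(r² − d²) = 2·√(128) = 16√2.

16√2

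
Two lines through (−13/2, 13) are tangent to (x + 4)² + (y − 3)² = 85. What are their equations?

Write the tangent as mx − y + (13 − m·(−13/2)) = 0 and set its distance from the centre to √85:
(5/2m − (−10))² = 85(m² + 1)
63m² − 40m − 12 = 0, so m = −2/9 or m = 6/7.
With m = −2/9: 2x + 9y = 104. With m = 6/7: 6x − 7y = −130.

2x + 9y = 104 and 6x − 7y = −130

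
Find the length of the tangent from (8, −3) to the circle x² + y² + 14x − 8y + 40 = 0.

Centre (−7, 4), r² = 25. |PO|² = (15)² + (−7)² = 274.
Power of the point: PT² = |PO|² − r² = 249, so PT = √249.

√249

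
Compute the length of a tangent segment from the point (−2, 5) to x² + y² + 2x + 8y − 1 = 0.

8

Centre (−1, −4), r² = 18. |PO|² = (−1)² + (9)² = 82.
By the tangent–radius right angle, tangent length = √(|PO|² − r²) = √64 = 8.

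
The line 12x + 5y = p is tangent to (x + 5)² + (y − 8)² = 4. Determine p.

p = −46 or p = 6

The line touches the circle iff its distance from (−5, 8) is 2:
|12·(−5) + 5·8 − p| / √169 = 2
|p − (−20)| = 2·13, so p = 6 or p = −46.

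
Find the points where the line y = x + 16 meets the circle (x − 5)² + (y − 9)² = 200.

(−9, 7) and (7, 23)

From the line, y = x + 16. Substituting:
2x² + 4x − 126 = 0  ⟹  x² + 2x − 63 = 0
x = 7 or x = −9, giving (7, 23) and (−9, 7).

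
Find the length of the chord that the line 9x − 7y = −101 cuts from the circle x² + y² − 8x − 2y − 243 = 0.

Substitute y = (101 + 9x)/7:
130x² + 1300x − 3120 = 0  ⟹  x² + 10x − 24 = 0
x = 2 or x = −12, giving (2, 17) and (−12, −1).
Chord length = distance between (2, 17) and (−12, −1) = √520 = 2√130.

2√130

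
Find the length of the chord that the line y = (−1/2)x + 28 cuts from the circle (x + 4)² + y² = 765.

Centre (−4, 0), r² = 765. Perpendicular distance d from centre to line = |−60| / √5 = 60/√5.
Half the chord is √(r² − d²) = √(45), so the full chord is 6√5.

6√5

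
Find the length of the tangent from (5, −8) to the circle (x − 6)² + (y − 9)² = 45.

7√5

With centre O = (6, 9), |OP|² = 290 and r² = 45.
Power of the point: PT² = |PO|² − r² = 245, so PT = 7√5.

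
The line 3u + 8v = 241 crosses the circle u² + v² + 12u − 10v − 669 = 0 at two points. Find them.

Express v = (241 − 3u)/8 and substitute into the circle:
73u² − 438u − 4015 = 0  ⟹  u² − 6u − 55 = 0
u = 11 or u = −5, giving (11, 26) and (−5, 32).

(−5, 32) and (11, 26)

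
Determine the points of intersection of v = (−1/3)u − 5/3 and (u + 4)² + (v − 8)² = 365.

Express v = (−5 − u)/3 and substitute into the circle:
10u² + 130u − 2300 = 0  ⟹  u² + 13u − 230 = 0
u = 10 or u = −23, giving (10, −5) and (−23, 6).

(−23, 6) and (10, −5)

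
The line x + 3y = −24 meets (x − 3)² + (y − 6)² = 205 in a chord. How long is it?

The distance from (3, 6) to the line is 45/√10, and r² = 205.
Chord = 2√(r² − d²) = 2·√(5/2) = √10.

√10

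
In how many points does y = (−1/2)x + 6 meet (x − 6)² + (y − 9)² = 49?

Centre (6, 9), r² = 49. Distance² from centre to line = (12)²/5 = 144/5.
Since d² < r², the line cuts the circle twice.

2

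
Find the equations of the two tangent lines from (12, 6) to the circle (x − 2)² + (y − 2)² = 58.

7x − 3y = 66 and 3x + 7y = 78

Write the tangent as mx − y + (6 − m·(12)) = 0 and set its distance from the centre to √58:
(−10m − (−4))² = 58(m² + 1)
21m² − 40m − 21 = 0, so m = 7/3 or m = −3/7.
With m = 7/3: 7x − 3y = 66. With m = −3/7: 3x + 7y = 78.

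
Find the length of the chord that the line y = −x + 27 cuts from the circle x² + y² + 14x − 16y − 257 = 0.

Centre (−7, 8), r² = 370. Perpendicular distance d from centre to line = |−26| / √2 = 26/√2.
Half the chord is √(r² − d²) = √(32), so the full chord is 8√2.

8√2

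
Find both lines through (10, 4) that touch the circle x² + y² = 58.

Let a tangent through (10, 4) have slope m. Its distance from (0, 0) must equal √58:
(−10m − (−4))² = 58(m² + 1)
21m² − 40m − 21 = 0, so m = 7/3 or m = −3/7.
With m = 7/3: 7x − 3y = 58. With m = −3/7: 3x + 7y = 58.

7x − 3y = 58 and 3x + 7y = 58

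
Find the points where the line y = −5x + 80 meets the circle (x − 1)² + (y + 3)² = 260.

(15, 5) and (17, −5)

Express y = −5x + 80 and substitute into the circle:
26x² − 832x + 6630 = 0  ⟹  x² − 32x + 255 = 0
x = 17 or x = 15, giving (17, −5) and (15, 5).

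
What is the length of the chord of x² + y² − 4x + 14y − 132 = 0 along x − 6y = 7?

4√37

Substitute y = (−7 + x)/6:
37x² − 74x − 5291 = 0  ⟹  x² − 2x − 143 = 0
x = 13 or x = −11, giving (13, 1) and (−11, −3).
Chord length = distance between (13, 1) and (−11, −3) = √592 = 4√37.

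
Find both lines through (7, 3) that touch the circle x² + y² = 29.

5x − 2y = 29 and 2x + 5y = 29

Let a tangent through (7, 3) have slope m. Its distance from (0, 0) must equal √29:
(−7m − (−3))² = 29(m² + 1)
10m² − 21m − 10 = 0, so m = 5/2 or m = −2/5.
With m = 5/2: 5x − 2y = 29. With m = −2/5: 2x + 5y = 29.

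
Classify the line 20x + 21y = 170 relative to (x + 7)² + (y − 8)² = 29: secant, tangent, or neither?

Substituting the line into the circle gives 841x² + 6094x + 8824 = 0.
Discriminant = (6094)² − 4·841·(8824) = 7452900 > 0.
Two real roots: the line is a secant.

secant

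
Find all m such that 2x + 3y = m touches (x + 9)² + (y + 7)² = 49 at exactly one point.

For a tangent, require d(centre, line) = r = 7.
|2·(−9) + 3·(−7) − m| / √13 = 7
|m − (−39)| = 7√13.

m = −39 ± 7√13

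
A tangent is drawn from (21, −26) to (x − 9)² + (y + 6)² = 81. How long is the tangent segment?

√463

Centre (9, −6), r² = 81. |PO|² = (12)² + (−20)² = 544.
By the tangent–radius right angle, tangent length = √(|PO|² − r²) = √463.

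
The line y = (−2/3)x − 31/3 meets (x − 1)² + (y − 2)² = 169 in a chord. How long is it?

4√13

Centre (1, 2), r² = 169. Perpendicular distance d from centre to line = |39| / √13 = 39/√13.
Chord = 2√(r² − d²) = 2·√(52) = 4√13.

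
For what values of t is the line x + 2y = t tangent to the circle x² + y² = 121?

The line touches the circle iff its distance from (0, 0) is 11:
|1·0 + 2·0 − t| / √5 = 11
|t| = 11√5.

t = ±11√5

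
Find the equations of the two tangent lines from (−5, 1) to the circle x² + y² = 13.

2x − 3y = −13 and 3x + 2y = −13

A line y − (1) = m(x − (−5)) is tangent when its distance from (0, 0) is √13:
(5m − (−1))² = 13(m² + 1)
6m² + 5m − 6 = 0, so m = 2/3 or m = −3/2.
Through (−5, 1) these give 2x − 3y = −13 and 3x + 2y = −13.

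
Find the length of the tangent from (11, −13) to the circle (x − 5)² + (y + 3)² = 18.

Centre (5, −3), r² = 18. |PO|² = (6)² + (−10)² = 136.
By the tangent–radius right angle, tangent length = √(|PO|² − r²) = √118.

√118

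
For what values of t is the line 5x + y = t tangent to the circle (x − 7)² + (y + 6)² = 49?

For a tangent, require d(centre, line) = r = 7.
|5·7 + 1·(−6) − t| / √26 = 7
|t − (29)| = 7√26.

t = 29 ± 7√26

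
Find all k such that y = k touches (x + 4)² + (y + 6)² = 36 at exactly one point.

For a tangent, require d(centre, line) = r = 6.
|0·(−4) + 1·(−6) − k| / √1 = 6
|k − (−6)| = 6, so k = 0 or k = −12.

k = −12 or k = 0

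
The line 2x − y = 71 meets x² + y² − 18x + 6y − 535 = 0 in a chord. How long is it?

Centre (9, −3), r² = 625. Perpendicular distance d from centre to line = |−50| / √5 = 50/√5.
Chord = 2√(r² − d²) = 2·√(125) = 10√5.

10√5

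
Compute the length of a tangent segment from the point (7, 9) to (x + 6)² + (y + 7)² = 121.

Centre (−6, −7), r² = 121. |PO|² = (13)² + (16)² = 425.
Power of the point: PT² = |PO|² − r² = 304, so PT = 4√19.

4√19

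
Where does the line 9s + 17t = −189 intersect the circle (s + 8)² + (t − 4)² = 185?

(−21, 0) and (−4, −9)

Express t = (−189 − 9s)/17 and substitute into the circle:
370s² + 9250s + 31080 = 0  ⟹  s² + 25s + 84 = 0
s = −4 or s = −21, giving (−4, −9) and (−21, 0).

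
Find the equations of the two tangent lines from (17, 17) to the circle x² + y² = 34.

Let a tangent through (17, 17) have slope m. Its distance from (0, 0) must equal √34:
(−17m − (−17))² = 34(m² + 1)
15m² − 34m + 15 = 0, so m = 3/5 or m = 5/3.
Through (17, 17) these give 3x − 5y = −34 and 5x − 3y = 34.

3x − 5y = −34 and 5x − 3y = 34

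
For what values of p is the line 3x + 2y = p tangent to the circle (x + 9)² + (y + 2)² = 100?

Tangency holds when the distance from the centre (−9, −2) to the line equals the radius 10:
|3·(−9) + 2·(−2) − p| / √13 = 10
|p − (−31)| = 10√13.

p = −31 ± 10√13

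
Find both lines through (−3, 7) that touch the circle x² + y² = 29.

Write the tangent as mx − y + (7 − m·(−3)) = 0 and set its distance from the centre to √29:
(3m − (−7))² = 29(m² + 1)
10m² − 21m − 10 = 0, so m = 5/2 or m = −2/5.
With m = 5/2: 5x − 2y = −29. With m = −2/5: 2x + 5y = 29.

5x − 2y = −29 and 2x + 5y = 29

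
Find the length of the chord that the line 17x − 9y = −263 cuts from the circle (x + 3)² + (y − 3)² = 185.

Substitute y = (263 + 17x)/9:
370x² + 8510x + 41440 = 0  ⟹  x² + 23x + 112 = 0
x = −7 or x = −16, giving (−7, 16) and (−16, −1).
Chord length = distance between (−7, 16) and (−16, −1) = √370 = √370.

√370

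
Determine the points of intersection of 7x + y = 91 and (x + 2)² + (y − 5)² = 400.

Substitute y = −7x + 91:
50x² − 1200x + 7000 = 0  ⟹  x² − 24x + 140 = 0
x = 14 or x = 10, giving (14, −7) and (10, 21).

(10, 21) and (14, −7)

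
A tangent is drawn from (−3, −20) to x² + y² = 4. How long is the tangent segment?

9√5

Centre (0, 0), r² = 4. |PO|² = (−3)² + (−20)² = 409.
Power of the point: PT² = |PO|² − r² = 405, so PT = 9√5.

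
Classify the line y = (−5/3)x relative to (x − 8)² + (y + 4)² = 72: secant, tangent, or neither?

secant

Substituting the line into the circle gives 34x² − 264x + 72 = 0.
Discriminant = (−264)² − 4·34·(72) = 59904 > 0.
Two real roots: the line is a secant.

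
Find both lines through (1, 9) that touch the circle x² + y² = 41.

4x − 5y = −41 and 5x + 4y = 41

A line y − (9) = m(x − (1)) is tangent when its distance from (0, 0) is √41:
[m·(−1) − (−9)]² = 41(m² + 1)
20m² + 9m − 20 = 0, so m = 4/5 or m = −5/4.
With m = 4/5: 4x − 5y = −41. With m = −5/4: 5x + 4y = 41.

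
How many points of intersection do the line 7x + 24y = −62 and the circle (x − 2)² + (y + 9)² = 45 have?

Centre (2, −9), r² = 45. Distance² from centre to line = (−140)²/625 = 784/25.
Since d² < r², the line cuts the circle twice.

2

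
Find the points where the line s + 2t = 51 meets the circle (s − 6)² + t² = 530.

Substitute t = (51 − s)/2:
5s² − 150s + 625 = 0  ⟹  s² − 30s + 125 = 0
s = 25 or s = 5, giving (25, 13) and (5, 23).

(5, 23) and (25, 13)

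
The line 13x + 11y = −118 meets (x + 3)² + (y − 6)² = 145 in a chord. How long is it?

√290

The distance from (−3, 6) to the line is 145/√290, and r² = 145.
Half the chord is √(r² − d²) = √(145/2), so the full chord is √290.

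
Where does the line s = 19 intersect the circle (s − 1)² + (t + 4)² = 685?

The line gives s = 19. Substituting into the circle:
t² + 8t − 345 = 0
t = 15 or t = −23, giving (19, 15) and (19, −23).

(19, −23) and (19, 15)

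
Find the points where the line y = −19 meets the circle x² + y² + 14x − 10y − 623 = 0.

Substitute y = −19:
x² + 14x − 72 = 0
x = 4 or x = −18, giving (4, −19) and (−18, −19).

(−18, −19) and (4, −19)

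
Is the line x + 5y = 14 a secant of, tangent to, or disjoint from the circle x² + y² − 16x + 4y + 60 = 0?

disjoint

Substituting the line into the circle gives 26x² − 448x + 1976 = 0.
Δ = 200704 − 205504 = −4800.
No real roots: the line does not meet the circle.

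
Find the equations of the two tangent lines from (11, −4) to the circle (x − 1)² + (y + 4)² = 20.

Let a tangent through (11, −4) have slope m. Its distance from (1, −4) must equal 2√5:
(−10m − (0))² = 20(m² + 1)
4m² − 1 = 0, so m = 1/2 or m = −1/2.
Through (11, −4) these give x − 2y = 19 and x + 2y = 3.

x − 2y = 19 and x + 2y = 3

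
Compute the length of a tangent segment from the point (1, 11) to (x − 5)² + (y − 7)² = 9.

Centre (5, 7), r² = 9. |PO|² = (−4)² + (4)² = 32.
Power of the point: PT² = |PO|² − r² = 23, so PT = √23.

√23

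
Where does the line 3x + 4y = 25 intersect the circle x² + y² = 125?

(−5, 10) and (11, −2)

Substitute y = (25 − 3x)/4:
25x² − 150x − 1375 = 0  ⟹  x² − 6x − 55 = 0
x = 11 or x = −5, giving (11, −2) and (−5, 10).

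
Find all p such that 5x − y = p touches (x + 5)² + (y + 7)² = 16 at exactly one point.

p = −18 ± 4√26

The line touches the circle iff its distance from (−5, −7) is 4:
|5·(−5) − 1·(−7) − p| / √26 = 4
|p − (−18)| = 4√26.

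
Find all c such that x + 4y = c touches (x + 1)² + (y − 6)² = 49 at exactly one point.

c = 23 ± 7√17

Tangency holds when the distance from the centre (−1, 6) to the line equals the radius 7:
|1·(−1) + 4·6 − c| / √17 = 7
|c − (23)| = 7√17.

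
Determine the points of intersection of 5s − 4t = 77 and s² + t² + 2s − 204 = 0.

(5, −13) and (13, −3)

Express t = (−77 + 5s)/4 and substitute into the circle:
41s² − 738s + 2665 = 0  ⟹  s² − 18s + 65 = 0
s = 13 or s = 5, giving (13, −3) and (5, −13).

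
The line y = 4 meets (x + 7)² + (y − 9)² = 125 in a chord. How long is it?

Substitute y = 4:
x² + 14x − 51 = 0
x = 3 or x = −17, giving (3, 4) and (−17, 4).
Chord length = distance between (3, 4) and (−17, 4) = √400 = 20.

20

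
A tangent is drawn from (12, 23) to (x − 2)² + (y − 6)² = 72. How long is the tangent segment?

√317

Centre (2, 6), r² = 72. |PO|² = (10)² + (17)² = 389.
By the tangent–radius right angle, tangent length = √(|PO|² − r²) = √317.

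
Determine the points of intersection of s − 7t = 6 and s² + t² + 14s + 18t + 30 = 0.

Substitute t = (−6 + s)/7:
50s² + 800s + 750 = 0  ⟹  s² + 16s + 15 = 0
s = −1 or s = −15, giving (−1, −1) and (−15, −3).

(−15, −3) and (−1, −1)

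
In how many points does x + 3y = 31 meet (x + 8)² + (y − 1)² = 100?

0

Substituting the line into the circle gives 10x² + 88x + 460 = 0.
Discriminant = (88)² − 4·10·(460) = −10656 < 0.
No real roots: the line does not meet the circle.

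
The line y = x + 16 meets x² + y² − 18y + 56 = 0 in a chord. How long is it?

The distance from (0, 9) to the line is 7/√2, and r² = 25.
Half the chord is √(r² − d²) = √(1/2), so the full chord is √2.

√2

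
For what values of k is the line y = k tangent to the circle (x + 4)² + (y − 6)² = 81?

The line touches the circle iff its distance from (−4, 6) is 9:
|0·(−4) + 1·6 − k| / √1 = 9
|k − (6)| = 9, so k = 15 or k = −3.

k = −3 or k = 15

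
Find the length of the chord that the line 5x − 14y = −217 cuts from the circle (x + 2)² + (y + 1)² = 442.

Express y = (217 + 5x)/14 and substitute into the circle:
221x² + 3094x − 32487 = 0  ⟹  x² + 14x − 147 = 0
x = 7 or x = −21, giving (7, 18) and (−21, 8).
Chord length = distance between (7, 18) and (−21, 8) = √884 = 2√221.

2√221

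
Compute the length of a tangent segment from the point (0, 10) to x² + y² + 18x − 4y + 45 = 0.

√105

Centre (−9, 2), r² = 40. |PO|² = (9)² + (8)² = 145.
Power of the point: PT² = |PO|² − r² = 105, so PT = √105.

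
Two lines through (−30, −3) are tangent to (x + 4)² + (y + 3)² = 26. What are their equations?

Write the tangent as mx − y + (−3 − m·(−30)) = 0 and set its distance from the centre to √26:
(26m − (0))² = 26(m² + 1)
25m² − 1 = 0, so m = −1/5 or m = 1/5.
Through (−30, −3) these give x + 5y = −45 and x − 5y = −15.

x + 5y = −45 and x − 5y = −15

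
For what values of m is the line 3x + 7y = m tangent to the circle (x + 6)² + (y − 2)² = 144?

Tangency holds when the distance from the centre (−6, 2) to the line equals the radius 12:
|3·(−6) + 7·2 − m| / √58 = 12
|m − (−4)| = 12√58.

m = −4 ± 12√58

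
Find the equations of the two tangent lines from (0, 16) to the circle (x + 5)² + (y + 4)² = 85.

9x + 2y = 32 and 7x − 6y = −96

Write the tangent as mx − y + (16 − m·(0)) = 0 and set its distance from the centre to √85:
[m·(−5) − (−20)]² = 85(m² + 1)
12m² + 40m − 63 = 0, so m = −9/2 or m = 7/6.
With m = −9/2: 9x + 2y = 32. With m = 7/6: 7x − 6y = −96.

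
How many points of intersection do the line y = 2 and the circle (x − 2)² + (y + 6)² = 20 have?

Substituting the line into the circle gives x² − 4x + 48 = 0.
Δ = 16 − 192 = −176.
No real roots: the line does not meet the circle.

0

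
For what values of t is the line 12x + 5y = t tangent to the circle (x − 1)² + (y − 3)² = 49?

Tangency holds when the distance from the centre (1, 3) to the line equals the radius 7:
|12·1 + 5·3 − t| / √169 = 7
|t − (27)| = 7·13, so t = 118 or t = −64.

t = −64 or t = 118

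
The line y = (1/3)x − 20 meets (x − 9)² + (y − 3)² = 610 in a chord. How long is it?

10√10

Centre (9, 3), r² = 610. Perpendicular distance d from centre to line = |−60| / √10 = 60/√10.
Chord = 2√(r² − d²) = 2·√(250) = 10√10.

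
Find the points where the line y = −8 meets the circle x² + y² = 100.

From the line, y = −8. Substituting:
x² − 36 = 0
x = 6 or x = −6, giving (6, −8) and (−6, −8).

(−6, −8) and (6, −8)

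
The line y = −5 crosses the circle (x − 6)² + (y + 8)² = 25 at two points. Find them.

(2, −5) and (10, −5)

From the line, y = −5. Substituting:
x² − 12x + 20 = 0
x = 10 or x = 2, giving (10, −5) and (2, −5).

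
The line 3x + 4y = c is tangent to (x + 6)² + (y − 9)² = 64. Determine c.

For a tangent, require d(centre, line) = r = 8.
|3·(−6) + 4·9 − c| / √25 = 8
|c − (18)| = 8·5, so c = 58 or c = −22.

c = −22 or c = 58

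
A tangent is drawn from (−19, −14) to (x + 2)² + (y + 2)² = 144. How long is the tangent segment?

17

The centre is (−2, −2) and r = 12. The square of the distance from P to the centre is 289 + 144 = 433.
Power of the point: PT² = |PO|² − r² = 289, so PT = 17.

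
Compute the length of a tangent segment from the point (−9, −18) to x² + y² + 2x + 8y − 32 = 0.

Centre (−1, −4), r² = 49. |PO|² = (−8)² + (−14)² = 260.
By the tangent–radius right angle, tangent length = √(|PO|² − r²) = √211.

√211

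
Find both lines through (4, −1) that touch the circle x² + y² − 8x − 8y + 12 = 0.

Write the tangent as mx − y + (−1 − m·(4)) = 0 and set its distance from the centre to 2√5:
(0m − (5))² = 20(m² + 1)
4m² − 1 = 0, so m = 1/2 or m = −1/2.
Through (4, −1) these give x − 2y = 6 and x + 2y = 2.

x − 2y = 6 and x + 2y = 2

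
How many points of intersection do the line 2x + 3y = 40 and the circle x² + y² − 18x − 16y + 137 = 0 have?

Substituting the line into the circle gives 13x² − 226x + 913 = 0.
Δ = 51076 − 47476 = 3600.
Two real roots: the line is a secant.

2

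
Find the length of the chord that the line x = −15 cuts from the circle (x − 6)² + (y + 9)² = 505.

16

Centre (6, −9), r² = 505. Perpendicular distance d from centre to line = |21| / √1 = 21.
Half the chord is √(r² − d²) = √(64), so the full chord is 16.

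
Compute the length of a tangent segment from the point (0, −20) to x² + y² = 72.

Centre (0, 0), r² = 72. |PO|² = (0)² + (−20)² = 400.
By the tangent–radius right angle, tangent length = √(|PO|² − r²) = √328 = 2√82.

2√82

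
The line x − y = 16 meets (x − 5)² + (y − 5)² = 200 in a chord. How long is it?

12√2

Express y = x − 16 and substitute into the circle:
2x² − 52x + 266 = 0  ⟹  x² − 26x + 133 = 0
x = 19 or x = 7, giving (19, 3) and (7, −9).
Chord length = distance between (19, 3) and (7, −9) = √288 = 12√2.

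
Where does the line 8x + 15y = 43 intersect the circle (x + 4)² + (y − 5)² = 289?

(−19, 13) and (11, −3)

Express y = (43 − 8x)/15 and substitute into the circle:
289x² + 2312x − 60401 = 0  ⟹  x² + 8x − 209 = 0
x = 11 or x = −19, giving (11, −3) and (−19, 13).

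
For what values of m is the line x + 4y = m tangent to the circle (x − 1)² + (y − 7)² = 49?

Tangency holds when the distance from the centre (1, 7) to the line equals the radius 7:
|1·1 + 4·7 − m| / √17 = 7
|m − (29)| = 7√17.

m = 29 ± 7√17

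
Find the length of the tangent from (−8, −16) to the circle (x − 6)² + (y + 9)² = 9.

2√59

The centre is (6, −9) and r = 3. The square of the distance from P to the centre is 196 + 49 = 245.
The tangent meets the radius at right angles, so tangent² = |PO|² − r² = 245 − 9 = 236.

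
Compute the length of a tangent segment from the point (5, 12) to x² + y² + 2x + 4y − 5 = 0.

√222

With centre O = (−1, −2), |OP|² = 232 and r² = 10.
The tangent meets the radius at right angles, so tangent² = |PO|² − r² = 232 − 10 = 222.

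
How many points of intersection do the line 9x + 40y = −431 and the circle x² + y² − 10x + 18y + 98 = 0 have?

0

Substituting the line into the circle gives 1681x² − 14722x + 32241 = 0.
Discriminant = (−14722)² − 4·1681·(32241) = −51200 < 0.
No real roots: the line does not meet the circle.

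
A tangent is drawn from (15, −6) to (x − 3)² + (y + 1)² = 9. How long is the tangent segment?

4√10

Centre (3, −1), r² = 9. |PO|² = (12)² + (−5)² = 169.
Power of the point: PT² = |PO|² − r² = 160, so PT = 4√10.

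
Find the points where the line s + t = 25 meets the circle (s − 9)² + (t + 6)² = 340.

Substitute t = −s + 25:
2s² − 80s + 702 = 0  ⟹  s² − 40s + 351 = 0
s = 27 or s = 13, giving (27, −2) and (13, 12).

(13, 12) and (27, −2)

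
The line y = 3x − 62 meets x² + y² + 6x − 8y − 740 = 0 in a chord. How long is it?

From the line, y = 3x − 62. Substituting:
10x² − 390x + 3600 = 0  ⟹  x² − 39x + 360 = 0
x = 24 or x = 15, giving (24, 10) and (15, −17).
|(24, 10) − (15, −17)| = √((9)² + (27)²) = 9√10.

9√10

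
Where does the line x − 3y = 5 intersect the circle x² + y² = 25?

(−4, −3) and (5, 0)

Express y = (−5 + x)/3 and substitute into the circle:
10x² − 10x − 200 = 0  ⟹  x² − x − 20 = 0
x = 5 or x = −4, giving (5, 0) and (−4, −3).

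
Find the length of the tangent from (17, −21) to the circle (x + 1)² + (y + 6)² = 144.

The centre is (−1, −6) and r = 12. The square of the distance from P to the centre is 324 + 225 = 549.
Power of the point: PT² = |PO|² − r² = 405, so PT = 9√5.

9√5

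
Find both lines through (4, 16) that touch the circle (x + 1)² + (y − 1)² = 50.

x − y = −12 and 7x + y = 44

Write the tangent as mx − y + (16 − m·(4)) = 0 and set its distance from the centre to 5√2:
(−5m − (−15))² = 50(m² + 1)
m² + 6m − 7 = 0, so m = 1 or m = −7.
Through (4, 16) these give x − y = −12 and 7x + y = 44.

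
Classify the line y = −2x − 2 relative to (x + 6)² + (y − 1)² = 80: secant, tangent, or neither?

secant

Centre (−6, 1), r² = 80. Distance² from centre to line = (−9)²/5 = 81/5.
Since d² < r², the line cuts the circle twice.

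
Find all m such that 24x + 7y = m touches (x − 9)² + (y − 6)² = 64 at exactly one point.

m = 58 or m = 458

Tangency holds when the distance from the centre (9, 6) to the line equals the radius 8:
|24·9 + 7·6 − m| / √625 = 8
|m − (258)| = 8·25, so m = 458 or m = 58.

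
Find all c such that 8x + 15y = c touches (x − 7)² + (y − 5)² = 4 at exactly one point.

c = 97 or c = 165

For a tangent, require d(centre, line) = r = 2.
|8·7 + 15·5 − c| / √289 = 2
|c − (131)| = 2·17, so c = 165 or c = 97.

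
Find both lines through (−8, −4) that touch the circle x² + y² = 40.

3x − y = −20 and x + 3y = −20

Write the tangent as mx − y + (−4 − m·(−8)) = 0 and set its distance from the centre to 2√10:
[m·(8) − (4)]² = 40(m² + 1)
3m² − 8m − 3 = 0, so m = 3 or m = −1/3.
Through (−8, −4) these give 3x − y = −20 and x + 3y = −20.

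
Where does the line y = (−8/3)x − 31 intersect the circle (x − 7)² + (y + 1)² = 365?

From the line, y = (−93 − 8x)/3. Substituting:
73x² + 1314x + 5256 = 0  ⟹  x² + 18x + 72 = 0
x = −6 or x = −12, giving (−6, −15) and (−12, 1).

(−12, 1) and (−6, −15)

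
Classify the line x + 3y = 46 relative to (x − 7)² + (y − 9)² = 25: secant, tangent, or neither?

Substituting the line into the circle gives 10x² − 164x + 577 = 0.
Discriminant = (−164)² − 4·10·(577) = 3816 > 0.
Two real roots: the line is a secant.

secant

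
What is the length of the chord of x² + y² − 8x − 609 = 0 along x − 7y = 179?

5√2

Centre (4, 0), r² = 625. Perpendicular distance d from centre to line = |−175| / √50 = 175/√50.
Chord = 2√(r² − d²) = 2·√(25/2) = 5√2.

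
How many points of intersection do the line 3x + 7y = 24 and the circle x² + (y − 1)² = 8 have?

2

Centre (0, 1), r² = 8. Distance² from centre to line = (−17)²/58 = 289/58.
Since d² < r², the line cuts the circle twice.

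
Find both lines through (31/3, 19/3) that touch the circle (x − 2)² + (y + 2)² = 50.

A line y − (19/3) = m(x − (31/3)) is tangent when its distance from (2, −2) is 5√2:
(−25/3m − (−25/3))² = 50(m² + 1)
7m² − 50m + 7 = 0, so m = 1/7 or m = 7.
With m = 1/7: x − 7y = −34. With m = 7: 7x − y = 66.

x − 7y = −34 and 7x − y = 66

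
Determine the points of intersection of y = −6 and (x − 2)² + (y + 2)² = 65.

From the line, y = −6. Substituting:
x² − 4x − 45 = 0
x = 9 or x = −5, giving (9, −6) and (−5, −6).

(−5, −6) and (9, −6)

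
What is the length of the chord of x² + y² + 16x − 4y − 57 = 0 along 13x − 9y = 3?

5√10

From the line, y = (−3 + 13x)/9. Substituting:
250x² + 750x − 4500 = 0  ⟹  x² + 3x − 18 = 0
x = 3 or x = −6, giving (3, 4) and (−6, −9).
Chord length = distance between (3, 4) and (−6, −9) = √250 = 5√10.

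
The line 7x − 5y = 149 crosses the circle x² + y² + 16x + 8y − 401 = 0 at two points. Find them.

Substitute y = (−149 + 7x)/5:
74x² − 1406x + 6216 = 0  ⟹  x² − 19x + 84 = 0
x = 12 or x = 7, giving (12, −13) and (7, −20).

(7, −20) and (12, −13)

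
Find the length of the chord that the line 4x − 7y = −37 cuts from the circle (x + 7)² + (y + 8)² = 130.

Express y = (37 + 4x)/7 and substitute into the circle:
65x² + 1430x + 4680 = 0  ⟹  x² + 22x + 72 = 0
x = −4 or x = −18, giving (−4, 3) and (−18, −5).
|(−4, 3) − (−18, −5)| = √((14)² + (8)²) = 2√65.

2√65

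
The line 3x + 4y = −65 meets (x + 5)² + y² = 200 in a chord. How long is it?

Substitute y = (−65 − 3x)/4:
25x² + 550x + 1425 = 0  ⟹  x² + 22x + 57 = 0
x = −3 or x = −19, giving (−3, −14) and (−19, −2).
Chord length = distance between (−3, −14) and (−19, −2) = √400 = 20.

20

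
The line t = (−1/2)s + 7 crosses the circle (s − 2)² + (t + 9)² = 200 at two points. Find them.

(4, 5) and (12, 1)

From the line, t = (14 − s)/2. Substituting:
5s² − 80s + 240 = 0  ⟹  s² − 16s + 48 = 0
s = 12 or s = 4, giving (12, 1) and (4, 5).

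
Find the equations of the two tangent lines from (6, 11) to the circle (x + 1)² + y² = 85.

Let a tangent through (6, 11) have slope m. Its distance from (−1, 0) must equal √85:
(−7m − (−11))² = 85(m² + 1)
18m² + 77m − 18 = 0, so m = −9/2 or m = 2/9.
With m = −9/2: 9x + 2y = 76. With m = 2/9: 2x − 9y = −87.

9x + 2y = 76 and 2x − 9y = −87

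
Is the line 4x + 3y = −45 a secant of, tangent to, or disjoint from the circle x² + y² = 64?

d² = (4·0 + 3·0 − (−45))²/25 = 81; r² = 64.
Since d² > r², the line lies outside the circle.

disjoint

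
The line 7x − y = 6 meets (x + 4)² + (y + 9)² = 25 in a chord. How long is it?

Centre (−4, −9), r² = 25. Perpendicular distance d from centre to line = |−25| / √50 = 25/√50.
Chord = 2√(r² − d²) = 2·√(25/2) = 5√2.

5√2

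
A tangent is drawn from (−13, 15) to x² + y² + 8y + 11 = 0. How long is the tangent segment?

5√21

With centre O = (0, −4), |OP|² = 530 and r² = 5.
The tangent meets the radius at right angles, so tangent² = |PO|² − r² = 530 − 5 = 525.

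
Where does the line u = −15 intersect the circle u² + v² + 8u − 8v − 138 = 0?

The line gives u = −15. Substituting into the circle:
v² − 8v − 33 = 0
v = 11 or v = −3, giving (−15, 11) and (−15, −3).

(−15, −3) and (−15, 11)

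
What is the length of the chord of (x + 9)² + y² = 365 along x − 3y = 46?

Centre (−9, 0), r² = 365. Perpendicular distance d from centre to line = |−55| / √10 = 55/√10.
Chord = 2√(r² − d²) = 2·√(125/2) = 5√10.

5√10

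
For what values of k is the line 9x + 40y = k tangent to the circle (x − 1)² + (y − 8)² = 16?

The line touches the circle iff its distance from (1, 8) is 4:
|9·1 + 40·8 − k| / √1681 = 4
|k − (329)| = 4·41, so k = 493 or k = 165.

k = 165 or k = 493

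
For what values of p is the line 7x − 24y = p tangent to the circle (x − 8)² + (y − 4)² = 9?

For a tangent, require d(centre, line) = r = 3.
|7·8 − 24·4 − p| / √625 = 3
|p − (−40)| = 3·25, so p = 35 or p = −115.

p = −115 or p = 35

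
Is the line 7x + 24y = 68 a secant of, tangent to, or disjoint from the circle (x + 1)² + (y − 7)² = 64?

d² = (7·(−1) + 24·7 − (68))²/625 = 8649/625; r² = 64.
Since d² < r², the line cuts the circle twice.

secant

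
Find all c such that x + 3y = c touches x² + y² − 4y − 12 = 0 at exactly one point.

For a tangent, require d(centre, line) = r = 4.
|1·0 + 3·2 − c| / √10 = 4
|c − (6)| = 4√10.

c = 6 ± 4√10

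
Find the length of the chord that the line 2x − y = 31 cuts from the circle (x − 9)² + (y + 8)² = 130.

10√5

Express y = 2x − 31 and substitute into the circle:
5x² − 110x + 480 = 0  ⟹  x² − 22x + 96 = 0
x = 16 or x = 6, giving (16, 1) and (6, −19).
Chord length = distance between (16, 1) and (6, −19) = √500 = 10√5.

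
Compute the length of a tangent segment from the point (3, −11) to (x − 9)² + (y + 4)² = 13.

6√2

The centre is (9, −4) and r = √13. The square of the distance from P to the centre is 36 + 49 = 85.
The tangent meets the radius at right angles, so tangent² = |PO|² − r² = 85 − 13 = 72.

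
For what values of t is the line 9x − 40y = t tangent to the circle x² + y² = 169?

For a tangent, require d(centre, line) = r = 13.
|9·0 − 40·0 − t| / √1681 = 13
|t| = 13·41, so t = 533 or t = −533.

t = −533 or t = 533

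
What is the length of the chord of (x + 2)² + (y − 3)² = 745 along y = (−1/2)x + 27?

From the line, y = (54 − x)/2. Substituting:
5x² − 80x − 660 = 0  ⟹  x² − 16x − 132 = 0
x = 22 or x = −6, giving (22, 16) and (−6, 30).
Chord length = distance between (22, 16) and (−6, 30) = √980 = 14√5.

14√5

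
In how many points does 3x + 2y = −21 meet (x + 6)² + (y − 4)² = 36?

d² = (3·(−6) + 2·4 − (−21))²/13 = 121/13; r² = 36.
Since d² < r², the line cuts the circle twice.

2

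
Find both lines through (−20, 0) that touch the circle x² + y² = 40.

x + 3y = −20 and x − 3y = −20

Write the tangent as mx − y + (0 − m·(−20)) = 0 and set its distance from the centre to 2√10:
[m·(20) − (0)]² = 40(m² + 1)
9m² − 1 = 0, so m = −1/3 or m = 1/3.
Through (−20, 0) these give x + 3y = −20 and x − 3y = −20.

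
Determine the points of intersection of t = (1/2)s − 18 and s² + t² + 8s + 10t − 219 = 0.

(−6, −21) and (10, −13)

From the line, t = (−36 + s)/2. Substituting:
5s² − 20s − 300 = 0  ⟹  s² − 4s − 60 = 0
s = 10 or s = −6, giving (10, −13) and (−6, −21).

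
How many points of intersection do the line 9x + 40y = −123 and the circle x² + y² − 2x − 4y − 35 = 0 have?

Substituting the line into the circle gives 1681x² + 454x − 21191 = 0.
Δ = 206116 − (−142488284) = 142694400.
Two real roots: the line is a secant.

2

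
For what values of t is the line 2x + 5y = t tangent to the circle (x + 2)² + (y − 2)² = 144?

t = 6 ± 12√29

For a tangent, require d(centre, line) = r = 12.
|2·(−2) + 5·2 − t| / √29 = 12
|t − (6)| = 12√29.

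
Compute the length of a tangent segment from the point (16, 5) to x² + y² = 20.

3√29

Centre (0, 0), r² = 20. |PO|² = (16)² + (5)² = 281.
The tangent meets the radius at right angles, so tangent² = |PO|² − r² = 281 − 20 = 261.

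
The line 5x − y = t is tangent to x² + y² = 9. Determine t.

t = ±3√26

The line touches the circle iff its distance from (0, 0) is 3:
|5·0 − 1·0 − t| / √26 = 3
|t| = 3√26.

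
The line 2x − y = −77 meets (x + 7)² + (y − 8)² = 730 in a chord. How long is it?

10√5

Substitute y = 2x + 77:
5x² + 290x + 4080 = 0  ⟹  x² + 58x + 816 = 0
x = −24 or x = −34, giving (−24, 29) and (−34, 9).
Chord length = distance between (−24, 29) and (−34, 9) = √500 = 10√5.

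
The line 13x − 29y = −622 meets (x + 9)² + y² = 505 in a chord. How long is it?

Centre (−9, 0), r² = 505. Perpendicular distance d from centre to line = |505| / √1010 = 505/√1010.
Chord = 2√(r² − d²) = 2·√(505/2) = √1010.

√1010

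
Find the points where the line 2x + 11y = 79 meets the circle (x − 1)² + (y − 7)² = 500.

Substitute y = (79 − 2x)/11:
125x² − 250x − 60375 = 0  ⟹  x² − 2x − 483 = 0
x = 23 or x = −21, giving (23, 3) and (−21, 11).

(−21, 11) and (23, 3)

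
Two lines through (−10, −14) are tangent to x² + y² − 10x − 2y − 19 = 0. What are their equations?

2x − y = −6 and x − 2y = 18

A line y − (−14) = m(x − (−10)) is tangent when its distance from (5, 1) is 3√5:
(15m − (15))² = 45(m² + 1)
2m² − 5m + 2 = 0, so m = 2 or m = 1/2.
Through (−10, −14) these give 2x − y = −6 and x − 2y = 18.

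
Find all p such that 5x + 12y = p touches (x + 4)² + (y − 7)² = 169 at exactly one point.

Tangency holds when the distance from the centre (−4, 7) to the line equals the radius 13:
|5·(−4) + 12·7 − p| / √169 = 13
|p − (64)| = 13·13, so p = 233 or p = −105.

p = −105 or p = 233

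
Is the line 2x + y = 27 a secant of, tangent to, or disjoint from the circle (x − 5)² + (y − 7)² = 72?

secant

Substituting the line into the circle gives 5x² − 90x + 353 = 0.
Discriminant = (−90)² − 4·5·(353) = 1040 > 0.
Two real roots: the line is a secant.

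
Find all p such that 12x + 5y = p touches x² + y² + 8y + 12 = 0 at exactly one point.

Tangency holds when the distance from the centre (0, −4) to the line equals the radius 2:
|12·0 + 5·(−4) − p| / √169 = 2
|p − (−20)| = 2·13, so p = 6 or p = −46.

p = −46 or p = 6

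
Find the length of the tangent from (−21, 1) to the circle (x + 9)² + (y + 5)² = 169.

√11

With centre O = (−9, −5), |OP|² = 180 and r² = 169.
By the tangent–radius right angle, tangent length = √(|PO|² − r²) = √11.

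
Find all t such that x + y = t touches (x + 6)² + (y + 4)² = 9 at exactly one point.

t = −10 ± 3√2

For a tangent, require d(centre, line) = r = 3.
|1·(−6) + 1·(−4) − t| / √2 = 3
|t − (−10)| = 3√2.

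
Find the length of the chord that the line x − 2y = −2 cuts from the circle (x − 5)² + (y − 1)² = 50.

6√5

Centre (5, 1), r² = 50. Perpendicular distance d from centre to line = |5| / √5 = 5/√5.
Chord = 2√(r² − d²) = 2·√(45) = 6√5.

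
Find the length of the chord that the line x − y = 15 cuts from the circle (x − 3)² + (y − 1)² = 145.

11√2

Centre (3, 1), r² = 145. Perpendicular distance d from centre to line = |−13| / √2 = 13/√2.
Half the chord is √(r² − d²) = √(121/2), so the full chord is 11√2.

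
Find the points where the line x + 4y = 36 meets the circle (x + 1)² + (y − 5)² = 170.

(−12, 12) and (12, 6)

Express y = (36 − x)/4 and substitute into the circle:
17x² − 2448 = 0  ⟹  x² − 144 = 0
x = 12 or x = −12, giving (12, 6) and (−12, 12).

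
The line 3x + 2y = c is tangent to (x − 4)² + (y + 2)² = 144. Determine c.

c = 8 ± 12√13

For a tangent, require d(centre, line) = r = 12.
|3·4 + 2·(−2) − c| / √13 = 12
|c − (8)| = 12√13.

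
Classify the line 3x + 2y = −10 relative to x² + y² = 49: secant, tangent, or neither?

secant

Substituting the line into the circle gives 13x² + 60x − 96 = 0.
Discriminant = (60)² − 4·13·(−96) = 8592 > 0.
Two real roots: the line is a secant.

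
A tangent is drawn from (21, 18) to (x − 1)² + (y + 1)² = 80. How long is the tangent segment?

Centre (1, −1), r² = 80. |PO|² = (20)² + (19)² = 761.
The tangent meets the radius at right angles, so tangent² = |PO|² − r² = 761 − 80 = 681.

√681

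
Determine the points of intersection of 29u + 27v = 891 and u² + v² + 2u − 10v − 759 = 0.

From the line, v = (891 − 29u)/27. Substituting:
1570u² − 42390u = 0  ⟹  u² − 27u = 0
u = 27 or u = 0, giving (27, 4) and (0, 33).

(0, 33) and (27, 4)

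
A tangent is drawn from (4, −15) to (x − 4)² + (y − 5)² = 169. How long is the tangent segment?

√231

With centre O = (4, 5), |OP|² = 400 and r² = 169.
The tangent meets the radius at right angles, so tangent² = |PO|² − r² = 400 − 169 = 231.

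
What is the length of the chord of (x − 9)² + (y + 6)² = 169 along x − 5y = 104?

Substitute y = (−104 + x)/5:
26x² − 598x + 3276 = 0  ⟹  x² − 23x + 126 = 0
x = 14 or x = 9, giving (14, −18) and (9, −19).
Chord length = distance between (14, −18) and (9, −19) = √26 = √26.

√26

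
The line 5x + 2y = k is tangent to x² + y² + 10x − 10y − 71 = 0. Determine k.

For a tangent, require d(centre, line) = r = 11.
|5·(−5) + 2·5 − k| / √29 = 11
|k − (−15)| = 11√29.

k = −15 ± 11√29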